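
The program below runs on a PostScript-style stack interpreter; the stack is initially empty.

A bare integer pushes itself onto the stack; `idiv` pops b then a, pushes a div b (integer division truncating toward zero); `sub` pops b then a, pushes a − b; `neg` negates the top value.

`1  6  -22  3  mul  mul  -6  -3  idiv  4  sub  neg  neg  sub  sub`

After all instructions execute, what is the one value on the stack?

395

1    → [1]
6    → [1, 6]
-22  → [1, 6, -22]
3    → [1, 6, -22, 3]
mul  → [1, 6, -66]
mul  → [1, -396]
-6   → [1, -396, -6]
-3   → [1, -396, -6, -3]
idiv → [1, -396, 2]
4    → [1, -396, 2, 4]
sub  → [1, -396, -2]
neg  → [1, -396, 2]
neg  → [1, -396, -2]
sub  → [1, -394]
sub  → [395]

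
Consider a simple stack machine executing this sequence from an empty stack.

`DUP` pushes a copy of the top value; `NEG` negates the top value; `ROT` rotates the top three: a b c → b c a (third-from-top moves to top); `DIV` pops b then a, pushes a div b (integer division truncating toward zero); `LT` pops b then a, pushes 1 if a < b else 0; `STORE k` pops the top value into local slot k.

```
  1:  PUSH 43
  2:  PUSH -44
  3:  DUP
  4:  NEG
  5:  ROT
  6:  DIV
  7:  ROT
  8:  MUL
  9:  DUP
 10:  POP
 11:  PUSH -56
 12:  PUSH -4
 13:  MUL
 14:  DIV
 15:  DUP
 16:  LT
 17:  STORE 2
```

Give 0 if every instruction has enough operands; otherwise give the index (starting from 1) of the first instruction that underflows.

7

PUSH 43  → 43
PUSH -44 → 43 -44
DUP      → 43 -44 -44
NEG      → 43 -44 44
ROT      → -44 44 43
DIV      → -44 1
ROT  — needs 3 operands, stack has 2 → underflow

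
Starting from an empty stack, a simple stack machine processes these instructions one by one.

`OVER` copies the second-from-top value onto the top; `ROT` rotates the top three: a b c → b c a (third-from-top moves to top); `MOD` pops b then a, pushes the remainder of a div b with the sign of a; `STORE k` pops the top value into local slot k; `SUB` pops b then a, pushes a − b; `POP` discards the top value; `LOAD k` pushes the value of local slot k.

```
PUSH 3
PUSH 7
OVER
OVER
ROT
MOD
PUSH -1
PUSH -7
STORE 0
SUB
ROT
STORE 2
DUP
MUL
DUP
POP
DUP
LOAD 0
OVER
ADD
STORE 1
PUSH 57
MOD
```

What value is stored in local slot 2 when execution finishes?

PUSH 3  → 3
PUSH 7  → 3 7
OVER    → 3 7 3
OVER    → 3 7 3 7
ROT     → 3 3 7 7
MOD     → 3 3 0
PUSH -1 → 3 3 0 -1
PUSH -7 → 3 3 0 -1 -7
STORE 0 → 3 3 0 -1
SUB     → 3 3 1
ROT     → 3 1 3
STORE 2 → 3 1
DUP     → 3 1 1
MUL     → 3 1
DUP     → 3 1 1
POP     → 3 1
DUP     → 3 1 1
LOAD 0  → 3 1 1 -7
OVER    → 3 1 1 -7 1
ADD     → 3 1 1 -6
STORE 1 → 3 1 1
PUSH 57 → 3 1 1 57
MOD     → 3 1 1

3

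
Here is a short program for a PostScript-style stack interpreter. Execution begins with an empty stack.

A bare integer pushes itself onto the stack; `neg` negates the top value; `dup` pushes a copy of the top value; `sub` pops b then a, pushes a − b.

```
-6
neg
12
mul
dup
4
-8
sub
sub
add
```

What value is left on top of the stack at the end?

132

-6  → -6
neg → 6
12  → 6 12
mul → 72
dup → 72 72
4   → 72 72 4
-8  → 72 72 4 -8
sub → 72 72 12
sub → 72 60
add → 132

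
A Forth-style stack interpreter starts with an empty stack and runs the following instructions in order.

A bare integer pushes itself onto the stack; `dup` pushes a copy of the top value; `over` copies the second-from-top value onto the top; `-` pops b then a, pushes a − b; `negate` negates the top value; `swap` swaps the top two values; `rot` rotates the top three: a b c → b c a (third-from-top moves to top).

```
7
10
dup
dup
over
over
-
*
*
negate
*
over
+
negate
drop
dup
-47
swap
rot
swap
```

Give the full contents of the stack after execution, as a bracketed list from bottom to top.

[-47, 7, 7]

7       7
10      7 10
dup     7 10 10
dup     7 10 10 10
over    7 10 10 10 10
over    7 10 10 10 10 10
-       7 10 10 10 0
*       7 10 10 0
*       7 10 0
negate  7 10 0
*       7 0
over    7 0 7
+       7 7
negate  7 -7
drop    7
dup     7 7
-47     7 7 -47
swap    7 -47 7
rot     -47 7 7
swap    -47 7 7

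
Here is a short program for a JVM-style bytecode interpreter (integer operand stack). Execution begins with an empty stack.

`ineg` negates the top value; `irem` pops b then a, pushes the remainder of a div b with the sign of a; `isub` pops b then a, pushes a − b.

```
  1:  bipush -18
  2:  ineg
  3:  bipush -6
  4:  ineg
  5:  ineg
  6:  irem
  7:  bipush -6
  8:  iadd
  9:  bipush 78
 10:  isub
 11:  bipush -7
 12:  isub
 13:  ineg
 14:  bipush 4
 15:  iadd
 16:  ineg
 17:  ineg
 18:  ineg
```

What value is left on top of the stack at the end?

bipush -18 : [-18]
ineg       : [18]
bipush -6  : [18, -6]
ineg       : [18, 6]
ineg       : [18, -6]
irem       : [0]
bipush -6  : [0, -6]
iadd       : [-6]
bipush 78  : [-6, 78]
isub       : [-84]
bipush -7  : [-84, -7]
isub       : [-77]
ineg       : [77]
bipush 4   : [77, 4]
iadd       : [81]
ineg       : [-81]
ineg       : [81]
ineg       : [-81]

-81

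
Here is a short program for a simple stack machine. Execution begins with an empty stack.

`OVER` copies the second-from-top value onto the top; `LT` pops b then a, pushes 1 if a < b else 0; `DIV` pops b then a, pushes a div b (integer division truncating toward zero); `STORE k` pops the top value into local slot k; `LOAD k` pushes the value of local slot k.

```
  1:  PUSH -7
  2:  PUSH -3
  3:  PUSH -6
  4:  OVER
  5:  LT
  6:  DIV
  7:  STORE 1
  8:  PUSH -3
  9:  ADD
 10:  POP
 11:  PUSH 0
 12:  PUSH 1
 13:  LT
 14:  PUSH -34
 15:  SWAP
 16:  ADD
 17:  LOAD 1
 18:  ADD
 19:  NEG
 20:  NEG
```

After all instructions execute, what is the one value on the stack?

PUSH -7  -> [-7]
PUSH -3  -> [-7, -3]
PUSH -6  -> [-7, -3, -6]
OVER     -> [-7, -3, -6, -3]
LT       -> [-7, -3, 1]
DIV      -> [-7, -3]
STORE 1  -> [-7]
PUSH -3  -> [-7, -3]
ADD      -> [-10]
POP      -> []
PUSH 0   -> [0]
PUSH 1   -> [0, 1]
LT       -> [1]
PUSH -34 -> [1, -34]
SWAP     -> [-34, 1]
ADD      -> [-33]
LOAD 1   -> [-33, -3]
ADD      -> [-36]
NEG      -> [36]
NEG      -> [-36]

-36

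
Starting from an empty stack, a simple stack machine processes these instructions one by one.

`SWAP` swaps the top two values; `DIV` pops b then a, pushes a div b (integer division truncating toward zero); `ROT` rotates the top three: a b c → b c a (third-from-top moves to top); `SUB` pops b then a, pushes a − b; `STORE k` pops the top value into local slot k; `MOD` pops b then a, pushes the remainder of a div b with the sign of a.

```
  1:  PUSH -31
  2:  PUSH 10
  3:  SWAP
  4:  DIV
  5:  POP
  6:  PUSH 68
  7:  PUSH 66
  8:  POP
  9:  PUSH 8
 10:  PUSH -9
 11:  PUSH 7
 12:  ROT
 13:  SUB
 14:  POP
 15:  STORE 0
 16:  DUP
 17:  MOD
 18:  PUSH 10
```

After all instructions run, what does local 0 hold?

PUSH -31  -31
PUSH 10   -31 10
SWAP      10 -31
DIV       0
POP       (empty)
PUSH 68   68
PUSH 66   68 66
POP       68
PUSH 8    68 8
PUSH -9   68 8 -9
PUSH 7    68 8 -9 7
ROT       68 -9 7 8
SUB       68 -9 -1
POP       68 -9
STORE 0   68
DUP       68 68
MOD       0
PUSH 10   0 10

-9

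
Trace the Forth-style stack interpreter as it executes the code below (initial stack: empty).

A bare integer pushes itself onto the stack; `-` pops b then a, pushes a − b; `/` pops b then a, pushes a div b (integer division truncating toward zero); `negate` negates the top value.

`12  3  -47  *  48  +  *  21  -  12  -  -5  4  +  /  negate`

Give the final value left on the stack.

12     : 12
3      : 12 3
-47    : 12 3 -47
*      : 12 -141
48     : 12 -141 48
+      : 12 -93
*      : -1116
21     : -1116 21
-      : -1137
12     : -1137 12
-      : -1149
-5     : -1149 -5
4      : -1149 -5 4
+      : -1149 -1
/      : 1149
negate : -1149

-1149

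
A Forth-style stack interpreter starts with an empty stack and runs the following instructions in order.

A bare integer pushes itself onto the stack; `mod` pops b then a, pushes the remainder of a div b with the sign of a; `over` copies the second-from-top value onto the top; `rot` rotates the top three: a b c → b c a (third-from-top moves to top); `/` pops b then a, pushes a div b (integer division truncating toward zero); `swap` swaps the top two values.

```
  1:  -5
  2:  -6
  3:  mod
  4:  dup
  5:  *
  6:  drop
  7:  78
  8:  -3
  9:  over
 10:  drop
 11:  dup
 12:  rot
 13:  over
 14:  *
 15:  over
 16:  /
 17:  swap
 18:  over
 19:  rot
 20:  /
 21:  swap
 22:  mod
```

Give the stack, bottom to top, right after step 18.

-5   → [-5]
-6   → [-5, -6]
mod  → [-5]
dup  → [-5, -5]
*    → [25]
drop → []
78   → [78]
-3   → [78, -3]
over → [78, -3, 78]
drop → [78, -3]
dup  → [78, -3, -3]
rot  → [-3, -3, 78]
over → [-3, -3, 78, -3]
*    → [-3, -3, -234]
over → [-3, -3, -234, -3]
/    → [-3, -3, 78]
swap → [-3, 78, -3]
over → [-3, 78, -3, 78]

[-3, 78, -3, 78]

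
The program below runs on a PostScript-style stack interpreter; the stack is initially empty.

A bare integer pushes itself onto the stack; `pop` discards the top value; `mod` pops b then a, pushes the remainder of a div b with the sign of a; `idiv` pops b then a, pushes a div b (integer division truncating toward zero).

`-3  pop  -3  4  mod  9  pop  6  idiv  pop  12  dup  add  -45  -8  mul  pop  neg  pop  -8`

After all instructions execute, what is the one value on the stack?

-8

-3   → -3
pop  → (empty)
-3   → -3
4    → -3 4
mod  → -3
9    → -3 9
pop  → -3
6    → -3 6
idiv → 0
pop  → (empty)
12   → 12
dup  → 12 12
add  → 24
-45  → 24 -45
-8   → 24 -45 -8
mul  → 24 360
pop  → 24
neg  → -24
pop  → (empty)
-8   → -8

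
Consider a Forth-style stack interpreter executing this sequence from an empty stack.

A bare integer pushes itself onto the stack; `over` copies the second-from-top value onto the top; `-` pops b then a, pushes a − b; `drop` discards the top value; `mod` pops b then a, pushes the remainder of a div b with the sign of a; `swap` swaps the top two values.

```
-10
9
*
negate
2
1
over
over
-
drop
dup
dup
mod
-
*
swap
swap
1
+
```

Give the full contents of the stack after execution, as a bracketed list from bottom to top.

[90, 3]

-10     -10
9       -10 9
*       -90
negate  90
2       90 2
1       90 2 1
over    90 2 1 2
over    90 2 1 2 1
-       90 2 1 1
drop    90 2 1
dup     90 2 1 1
dup     90 2 1 1 1
mod     90 2 1 0
-       90 2 1
*       90 2
swap    2 90
swap    90 2
1       90 2 1
+       90 3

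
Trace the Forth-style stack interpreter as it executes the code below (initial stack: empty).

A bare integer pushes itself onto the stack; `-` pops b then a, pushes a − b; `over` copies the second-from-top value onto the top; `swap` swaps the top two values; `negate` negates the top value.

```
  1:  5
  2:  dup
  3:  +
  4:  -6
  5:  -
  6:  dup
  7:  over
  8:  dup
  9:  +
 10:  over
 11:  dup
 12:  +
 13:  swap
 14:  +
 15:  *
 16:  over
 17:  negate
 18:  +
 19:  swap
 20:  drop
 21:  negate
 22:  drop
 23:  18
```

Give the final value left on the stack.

5       5
dup     5 5
+       10
-6      10 -6
-       16
dup     16 16
over    16 16 16
dup     16 16 16 16
+       16 16 32
over    16 16 32 16
dup     16 16 32 16 16
+       16 16 32 32
swap    16 16 32 32
+       16 16 64
*       16 1024
over    16 1024 16
negate  16 1024 -16
+       16 1008
swap    1008 16
drop    1008
negate  -1008
drop    (empty)
18      18

18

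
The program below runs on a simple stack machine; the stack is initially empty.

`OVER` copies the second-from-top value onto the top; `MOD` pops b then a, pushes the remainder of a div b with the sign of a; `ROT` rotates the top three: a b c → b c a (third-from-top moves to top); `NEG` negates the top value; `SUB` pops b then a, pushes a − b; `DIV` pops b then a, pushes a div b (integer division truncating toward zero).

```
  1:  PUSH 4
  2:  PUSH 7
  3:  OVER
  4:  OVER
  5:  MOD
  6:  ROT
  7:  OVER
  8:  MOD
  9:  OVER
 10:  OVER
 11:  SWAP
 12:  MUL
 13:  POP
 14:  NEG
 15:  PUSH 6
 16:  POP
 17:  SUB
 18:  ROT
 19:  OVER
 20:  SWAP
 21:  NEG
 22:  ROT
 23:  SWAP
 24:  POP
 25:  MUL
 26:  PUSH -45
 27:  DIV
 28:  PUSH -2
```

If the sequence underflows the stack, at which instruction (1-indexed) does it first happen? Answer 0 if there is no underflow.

18

PUSH 4  4
PUSH 7  4 7
OVER    4 7 4
OVER    4 7 4 7
MOD     4 7 4
ROT     7 4 4
OVER    7 4 4 4
MOD     7 4 0
OVER    7 4 0 4
OVER    7 4 0 4 0
SWAP    7 4 0 0 4
MUL     7 4 0 0
POP     7 4 0
NEG     7 4 0
PUSH 6  7 4 0 6
POP     7 4 0
SUB     7 4
ROT  — needs 3 operands, stack has 2 → underflow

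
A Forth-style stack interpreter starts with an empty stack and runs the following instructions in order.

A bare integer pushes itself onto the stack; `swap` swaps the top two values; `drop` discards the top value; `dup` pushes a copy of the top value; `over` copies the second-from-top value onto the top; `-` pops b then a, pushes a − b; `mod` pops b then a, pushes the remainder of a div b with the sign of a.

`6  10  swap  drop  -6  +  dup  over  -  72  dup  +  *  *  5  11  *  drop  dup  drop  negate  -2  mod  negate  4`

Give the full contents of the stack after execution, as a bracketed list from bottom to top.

[0, 4]

6      : 6
10     : 6 10
swap   : 10 6
drop   : 10
-6     : 10 -6
+      : 4
dup    : 4 4
over   : 4 4 4
-      : 4 0
72     : 4 0 72
dup    : 4 0 72 72
+      : 4 0 144
*      : 4 0
*      : 0
5      : 0 5
11     : 0 5 11
*      : 0 55
drop   : 0
dup    : 0 0
drop   : 0
negate : 0
-2     : 0 -2
mod    : 0
negate : 0
4      : 0 4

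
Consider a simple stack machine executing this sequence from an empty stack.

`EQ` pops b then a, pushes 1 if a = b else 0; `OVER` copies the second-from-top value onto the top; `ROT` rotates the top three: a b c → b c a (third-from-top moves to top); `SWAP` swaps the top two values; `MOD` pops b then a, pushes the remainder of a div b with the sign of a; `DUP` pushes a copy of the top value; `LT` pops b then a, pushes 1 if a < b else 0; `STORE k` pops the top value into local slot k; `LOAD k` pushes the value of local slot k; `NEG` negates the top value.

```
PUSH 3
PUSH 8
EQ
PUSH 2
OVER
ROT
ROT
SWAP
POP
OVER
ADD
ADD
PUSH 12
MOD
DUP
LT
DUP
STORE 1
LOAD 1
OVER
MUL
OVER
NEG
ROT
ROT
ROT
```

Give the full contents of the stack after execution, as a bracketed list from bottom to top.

[0, 0, 0]

PUSH 3   3
PUSH 8   3 8
EQ       0
PUSH 2   0 2
OVER     0 2 0
ROT      2 0 0
ROT      0 0 2
SWAP     0 2 0
POP      0 2
OVER     0 2 0
ADD      0 2
ADD      2
PUSH 12  2 12
MOD      2
DUP      2 2
LT       0
DUP      0 0
STORE 1  0
LOAD 1   0 0
OVER     0 0 0
MUL      0 0
OVER     0 0 0
NEG      0 0 0
ROT      0 0 0
ROT      0 0 0
ROT      0 0 0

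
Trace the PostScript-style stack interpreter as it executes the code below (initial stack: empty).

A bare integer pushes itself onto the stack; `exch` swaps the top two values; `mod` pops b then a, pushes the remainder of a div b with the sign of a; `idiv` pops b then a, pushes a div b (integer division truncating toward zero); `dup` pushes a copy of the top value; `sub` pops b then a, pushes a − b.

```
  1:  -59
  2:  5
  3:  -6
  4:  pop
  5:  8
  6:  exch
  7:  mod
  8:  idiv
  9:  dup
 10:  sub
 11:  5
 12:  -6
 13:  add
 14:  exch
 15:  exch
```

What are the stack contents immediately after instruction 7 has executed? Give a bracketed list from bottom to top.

[-59, 3]

-59  → [-59]
5    → [-59, 5]
-6   → [-59, 5, -6]
pop  → [-59, 5]
8    → [-59, 5, 8]
exch → [-59, 8, 5]
mod  → [-59, 3]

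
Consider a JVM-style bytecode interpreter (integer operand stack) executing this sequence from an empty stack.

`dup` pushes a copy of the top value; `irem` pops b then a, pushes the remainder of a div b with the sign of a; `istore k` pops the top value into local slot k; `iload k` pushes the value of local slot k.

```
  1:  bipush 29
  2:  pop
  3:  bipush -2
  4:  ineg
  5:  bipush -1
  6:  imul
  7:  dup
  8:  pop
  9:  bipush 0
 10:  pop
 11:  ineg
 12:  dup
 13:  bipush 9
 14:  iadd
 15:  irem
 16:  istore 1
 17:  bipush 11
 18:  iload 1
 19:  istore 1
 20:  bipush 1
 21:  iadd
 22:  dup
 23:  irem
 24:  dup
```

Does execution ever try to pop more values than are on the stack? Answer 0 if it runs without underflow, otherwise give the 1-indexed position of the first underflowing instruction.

0

bipush 29 : 29
pop       : (empty)
bipush -2 : -2
ineg      : 2
bipush -1 : 2 -1
imul      : -2
dup       : -2 -2
pop       : -2
bipush 0  : -2 0
pop       : -2
ineg      : 2
dup       : 2 2
bipush 9  : 2 2 9
iadd      : 2 11
irem      : 2
istore 1  : (empty)
bipush 11 : 11
iload 1   : 11 2
istore 1  : 11
bipush 1  : 11 1
iadd      : 12
dup       : 12 12
irem      : 0
dup       : 0 0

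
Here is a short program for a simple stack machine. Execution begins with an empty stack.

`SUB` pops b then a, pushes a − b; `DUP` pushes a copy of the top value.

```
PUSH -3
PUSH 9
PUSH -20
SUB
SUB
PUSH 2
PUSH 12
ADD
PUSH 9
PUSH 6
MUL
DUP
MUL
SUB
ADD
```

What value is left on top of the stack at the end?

PUSH -3   -3
PUSH 9    -3 9
PUSH -20  -3 9 -20
SUB       -3 29
SUB       -32
PUSH 2    -32 2
PUSH 12   -32 2 12
ADD       -32 14
PUSH 9    -32 14 9
PUSH 6    -32 14 9 6
MUL       -32 14 54
DUP       -32 14 54 54
MUL       -32 14 2916
SUB       -32 -2902
ADD       -2934

-2934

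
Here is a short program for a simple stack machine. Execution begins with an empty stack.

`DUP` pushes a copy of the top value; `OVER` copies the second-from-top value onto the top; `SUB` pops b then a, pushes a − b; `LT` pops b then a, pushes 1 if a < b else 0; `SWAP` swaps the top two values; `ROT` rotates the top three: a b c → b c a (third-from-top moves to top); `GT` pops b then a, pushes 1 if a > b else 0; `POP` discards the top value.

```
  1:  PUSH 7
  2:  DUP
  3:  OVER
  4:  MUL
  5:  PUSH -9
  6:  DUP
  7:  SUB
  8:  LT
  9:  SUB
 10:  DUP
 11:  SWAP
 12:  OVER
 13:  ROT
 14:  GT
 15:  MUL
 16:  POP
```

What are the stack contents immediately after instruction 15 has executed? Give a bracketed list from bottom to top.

[0]

PUSH 7   [7]
DUP      [7, 7]
OVER     [7, 7, 7]
MUL      [7, 49]
PUSH -9  [7, 49, -9]
DUP      [7, 49, -9, -9]
SUB      [7, 49, 0]
LT       [7, 0]
SUB      [7]
DUP      [7, 7]
SWAP     [7, 7]
OVER     [7, 7, 7]
ROT      [7, 7, 7]
GT       [7, 0]
MUL      [0]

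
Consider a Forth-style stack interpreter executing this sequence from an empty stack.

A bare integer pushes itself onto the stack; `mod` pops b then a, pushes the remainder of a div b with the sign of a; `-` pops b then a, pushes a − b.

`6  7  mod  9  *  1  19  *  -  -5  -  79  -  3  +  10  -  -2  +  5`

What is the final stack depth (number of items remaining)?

2

6    [6]
7    [6, 7]
mod  [6]
9    [6, 9]
*    [54]
1    [54, 1]
19   [54, 1, 19]
*    [54, 19]
-    [35]
-5   [35, -5]
-    [40]
79   [40, 79]
-    [-39]
3    [-39, 3]
+    [-36]
10   [-36, 10]
-    [-46]
-2   [-46, -2]
+    [-48]
5    [-48, 5]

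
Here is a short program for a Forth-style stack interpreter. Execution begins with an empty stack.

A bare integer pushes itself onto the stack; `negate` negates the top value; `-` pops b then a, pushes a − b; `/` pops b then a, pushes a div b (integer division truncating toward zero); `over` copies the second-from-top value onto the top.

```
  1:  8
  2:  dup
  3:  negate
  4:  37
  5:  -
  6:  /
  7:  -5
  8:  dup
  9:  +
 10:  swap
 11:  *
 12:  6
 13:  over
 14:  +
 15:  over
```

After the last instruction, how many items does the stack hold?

3

8      : [8]
dup    : [8, 8]
negate : [8, -8]
37     : [8, -8, 37]
-      : [8, -45]
/      : [0]
-5     : [0, -5]
dup    : [0, -5, -5]
+      : [0, -10]
swap   : [-10, 0]
*      : [0]
6      : [0, 6]
over   : [0, 6, 0]
+      : [0, 6]
over   : [0, 6, 0]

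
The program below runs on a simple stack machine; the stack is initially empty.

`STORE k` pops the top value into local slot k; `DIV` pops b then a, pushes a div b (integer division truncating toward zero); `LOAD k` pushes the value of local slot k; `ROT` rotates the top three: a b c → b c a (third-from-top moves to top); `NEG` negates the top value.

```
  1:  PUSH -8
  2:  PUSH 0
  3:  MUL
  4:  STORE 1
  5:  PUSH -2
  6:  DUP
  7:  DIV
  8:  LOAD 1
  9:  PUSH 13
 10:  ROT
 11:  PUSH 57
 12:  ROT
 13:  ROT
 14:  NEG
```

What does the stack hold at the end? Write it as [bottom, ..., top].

[0, 57, 13, -1]

PUSH -8 : -8
PUSH 0  : -8 0
MUL     : 0
STORE 1 : (empty)
PUSH -2 : -2
DUP     : -2 -2
DIV     : 1
LOAD 1  : 1 0
PUSH 13 : 1 0 13
ROT     : 0 13 1
PUSH 57 : 0 13 1 57
ROT     : 0 1 57 13
ROT     : 0 57 13 1
NEG     : 0 57 13 -1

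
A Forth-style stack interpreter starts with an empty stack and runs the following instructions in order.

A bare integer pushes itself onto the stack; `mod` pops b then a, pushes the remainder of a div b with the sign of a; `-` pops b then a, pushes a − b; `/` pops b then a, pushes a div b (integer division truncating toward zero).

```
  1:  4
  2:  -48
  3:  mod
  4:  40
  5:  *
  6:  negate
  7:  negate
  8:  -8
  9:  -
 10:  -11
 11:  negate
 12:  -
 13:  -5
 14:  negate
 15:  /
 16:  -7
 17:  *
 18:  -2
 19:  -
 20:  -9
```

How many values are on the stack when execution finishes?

2

4       [4]
-48     [4, -48]
mod     [4]
40      [4, 40]
*       [160]
negate  [-160]
negate  [160]
-8      [160, -8]
-       [168]
-11     [168, -11]
negate  [168, 11]
-       [157]
-5      [157, -5]
negate  [157, 5]
/       [31]
-7      [31, -7]
*       [-217]
-2      [-217, -2]
-       [-215]
-9      [-215, -9]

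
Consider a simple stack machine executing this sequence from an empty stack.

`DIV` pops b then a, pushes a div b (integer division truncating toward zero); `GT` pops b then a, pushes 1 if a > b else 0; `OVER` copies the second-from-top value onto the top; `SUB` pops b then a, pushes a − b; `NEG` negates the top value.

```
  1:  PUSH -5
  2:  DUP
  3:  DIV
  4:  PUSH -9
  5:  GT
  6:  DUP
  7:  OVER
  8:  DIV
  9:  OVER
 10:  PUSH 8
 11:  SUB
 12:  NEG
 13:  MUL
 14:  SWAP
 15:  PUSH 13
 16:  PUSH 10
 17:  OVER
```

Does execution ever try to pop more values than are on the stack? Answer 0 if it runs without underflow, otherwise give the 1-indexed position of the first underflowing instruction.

PUSH -5 : -5
DUP     : -5 -5
DIV     : 1
PUSH -9 : 1 -9
GT      : 1
DUP     : 1 1
OVER    : 1 1 1
DIV     : 1 1
OVER    : 1 1 1
PUSH 8  : 1 1 1 8
SUB     : 1 1 -7
NEG     : 1 1 7
MUL     : 1 7
SWAP    : 7 1
PUSH 13 : 7 1 13
PUSH 10 : 7 1 13 10
OVER    : 7 1 13 10 13

0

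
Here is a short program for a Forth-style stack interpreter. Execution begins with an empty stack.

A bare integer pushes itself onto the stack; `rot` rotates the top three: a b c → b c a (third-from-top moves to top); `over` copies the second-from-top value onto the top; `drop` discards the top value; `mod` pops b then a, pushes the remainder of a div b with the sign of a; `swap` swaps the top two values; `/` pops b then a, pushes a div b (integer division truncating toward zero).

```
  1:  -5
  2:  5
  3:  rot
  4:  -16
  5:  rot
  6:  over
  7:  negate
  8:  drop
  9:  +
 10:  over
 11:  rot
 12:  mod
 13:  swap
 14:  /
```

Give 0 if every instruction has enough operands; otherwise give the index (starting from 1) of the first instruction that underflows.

3

-5  [-5]
5   [-5, 5]
rot  — needs 3 operands, stack has 2 → underflow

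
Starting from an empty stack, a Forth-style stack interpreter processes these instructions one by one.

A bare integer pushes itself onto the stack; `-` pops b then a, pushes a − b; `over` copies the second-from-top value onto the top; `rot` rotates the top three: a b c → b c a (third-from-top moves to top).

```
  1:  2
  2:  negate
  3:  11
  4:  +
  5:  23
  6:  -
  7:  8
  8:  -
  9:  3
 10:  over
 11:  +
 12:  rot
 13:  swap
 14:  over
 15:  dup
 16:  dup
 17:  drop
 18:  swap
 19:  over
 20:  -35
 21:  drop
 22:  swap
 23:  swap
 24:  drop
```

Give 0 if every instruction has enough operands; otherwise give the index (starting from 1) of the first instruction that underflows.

2      → 2
negate → -2
11     → -2 11
+      → 9
23     → 9 23
-      → -14
8      → -14 8
-      → -22
3      → -22 3
over   → -22 3 -22
+      → -22 -19
rot  — needs 3 operands, stack has 2 → underflow

12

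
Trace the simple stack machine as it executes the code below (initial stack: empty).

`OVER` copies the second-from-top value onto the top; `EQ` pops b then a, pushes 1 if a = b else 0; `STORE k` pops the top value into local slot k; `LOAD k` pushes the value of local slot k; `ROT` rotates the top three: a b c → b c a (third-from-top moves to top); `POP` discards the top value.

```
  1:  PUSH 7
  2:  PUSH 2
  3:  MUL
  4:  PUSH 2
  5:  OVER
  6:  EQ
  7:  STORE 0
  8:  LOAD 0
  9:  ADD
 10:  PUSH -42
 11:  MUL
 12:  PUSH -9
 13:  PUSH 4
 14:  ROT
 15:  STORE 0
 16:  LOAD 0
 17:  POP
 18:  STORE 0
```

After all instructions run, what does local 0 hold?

4

PUSH 7    [7]
PUSH 2    [7, 2]
MUL       [14]
PUSH 2    [14, 2]
OVER      [14, 2, 14]
EQ        [14, 0]
STORE 0   [14]
LOAD 0    [14, 0]
ADD       [14]
PUSH -42  [14, -42]
MUL       [-588]
PUSH -9   [-588, -9]
PUSH 4    [-588, -9, 4]
ROT       [-9, 4, -588]
STORE 0   [-9, 4]
LOAD 0    [-9, 4, -588]
POP       [-9, 4]
STORE 0   [-9]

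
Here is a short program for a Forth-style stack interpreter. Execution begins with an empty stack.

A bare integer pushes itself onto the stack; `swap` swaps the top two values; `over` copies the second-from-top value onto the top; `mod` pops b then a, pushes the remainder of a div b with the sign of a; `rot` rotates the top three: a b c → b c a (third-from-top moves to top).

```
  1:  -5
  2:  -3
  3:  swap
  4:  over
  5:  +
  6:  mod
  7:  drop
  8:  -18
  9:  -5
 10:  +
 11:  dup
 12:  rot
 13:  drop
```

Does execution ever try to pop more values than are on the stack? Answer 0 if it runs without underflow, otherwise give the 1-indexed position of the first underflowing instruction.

12

-5   : [-5]
-3   : [-5, -3]
swap : [-3, -5]
over : [-3, -5, -3]
+    : [-3, -8]
mod  : [-3]
drop : []
-18  : [-18]
-5   : [-18, -5]
+    : [-23]
dup  : [-23, -23]
rot  — needs 3 operands, stack has 2 → underflow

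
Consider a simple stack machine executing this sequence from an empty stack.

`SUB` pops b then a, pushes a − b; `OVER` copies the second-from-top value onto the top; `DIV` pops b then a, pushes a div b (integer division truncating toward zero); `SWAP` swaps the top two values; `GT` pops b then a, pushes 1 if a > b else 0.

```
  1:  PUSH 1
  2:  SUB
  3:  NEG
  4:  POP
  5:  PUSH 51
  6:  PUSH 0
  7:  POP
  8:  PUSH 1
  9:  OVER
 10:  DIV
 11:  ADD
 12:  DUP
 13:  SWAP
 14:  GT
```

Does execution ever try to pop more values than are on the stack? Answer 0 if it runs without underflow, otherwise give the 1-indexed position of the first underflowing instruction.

PUSH 1 : [1]
SUB  — needs 2 operands, stack has 1 → underflow

2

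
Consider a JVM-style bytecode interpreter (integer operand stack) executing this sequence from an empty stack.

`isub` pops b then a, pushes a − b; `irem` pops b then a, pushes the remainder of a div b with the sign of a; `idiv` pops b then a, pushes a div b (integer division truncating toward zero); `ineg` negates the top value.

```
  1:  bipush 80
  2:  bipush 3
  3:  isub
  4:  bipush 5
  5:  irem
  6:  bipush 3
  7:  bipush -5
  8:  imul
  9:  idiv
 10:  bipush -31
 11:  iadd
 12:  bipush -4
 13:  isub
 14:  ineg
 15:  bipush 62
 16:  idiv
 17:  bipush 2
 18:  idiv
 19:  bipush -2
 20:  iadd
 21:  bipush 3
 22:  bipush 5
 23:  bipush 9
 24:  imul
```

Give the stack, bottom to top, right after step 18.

bipush 80  -> [80]
bipush 3   -> [80, 3]
isub       -> [77]
bipush 5   -> [77, 5]
irem       -> [2]
bipush 3   -> [2, 3]
bipush -5  -> [2, 3, -5]
imul       -> [2, -15]
idiv       -> [0]
bipush -31 -> [0, -31]
iadd       -> [-31]
bipush -4  -> [-31, -4]
isub       -> [-27]
ineg       -> [27]
bipush 62  -> [27, 62]
idiv       -> [0]
bipush 2   -> [0, 2]
idiv       -> [0]

[0]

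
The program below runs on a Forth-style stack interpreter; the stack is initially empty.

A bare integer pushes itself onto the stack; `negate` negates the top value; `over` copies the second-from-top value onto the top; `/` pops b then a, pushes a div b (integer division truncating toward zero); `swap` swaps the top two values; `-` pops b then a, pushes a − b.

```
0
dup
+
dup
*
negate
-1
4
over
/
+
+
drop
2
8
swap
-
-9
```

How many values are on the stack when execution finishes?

2

0      → [0]
dup    → [0, 0]
+      → [0]
dup    → [0, 0]
*      → [0]
negate → [0]
-1     → [0, -1]
4      → [0, -1, 4]
over   → [0, -1, 4, -1]
/      → [0, -1, -4]
+      → [0, -5]
+      → [-5]
drop   → []
2      → [2]
8      → [2, 8]
swap   → [8, 2]
-      → [6]
-9     → [6, -9]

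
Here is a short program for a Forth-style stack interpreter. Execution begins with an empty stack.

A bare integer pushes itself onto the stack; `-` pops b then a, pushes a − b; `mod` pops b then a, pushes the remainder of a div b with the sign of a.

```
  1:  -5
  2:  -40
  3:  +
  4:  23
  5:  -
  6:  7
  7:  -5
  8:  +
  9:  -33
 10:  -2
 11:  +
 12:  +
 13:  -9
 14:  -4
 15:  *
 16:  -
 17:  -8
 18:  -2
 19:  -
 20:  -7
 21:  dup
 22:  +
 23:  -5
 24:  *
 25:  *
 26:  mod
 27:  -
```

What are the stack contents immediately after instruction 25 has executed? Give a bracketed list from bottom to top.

[-68, -69, -420]

-5  -> [-5]
-40 -> [-5, -40]
+   -> [-45]
23  -> [-45, 23]
-   -> [-68]
7   -> [-68, 7]
-5  -> [-68, 7, -5]
+   -> [-68, 2]
-33 -> [-68, 2, -33]
-2  -> [-68, 2, -33, -2]
+   -> [-68, 2, -35]
+   -> [-68, -33]
-9  -> [-68, -33, -9]
-4  -> [-68, -33, -9, -4]
*   -> [-68, -33, 36]
-   -> [-68, -69]
-8  -> [-68, -69, -8]
-2  -> [-68, -69, -8, -2]
-   -> [-68, -69, -6]
-7  -> [-68, -69, -6, -7]
dup -> [-68, -69, -6, -7, -7]
+   -> [-68, -69, -6, -14]
-5  -> [-68, -69, -6, -14, -5]
*   -> [-68, -69, -6, 70]
*   -> [-68, -69, -420]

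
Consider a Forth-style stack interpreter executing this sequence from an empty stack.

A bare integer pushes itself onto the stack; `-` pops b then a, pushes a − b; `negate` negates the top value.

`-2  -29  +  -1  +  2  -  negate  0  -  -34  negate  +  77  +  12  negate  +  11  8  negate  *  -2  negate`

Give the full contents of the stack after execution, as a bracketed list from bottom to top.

[133, -88, 2]

-2      [-2]
-29     [-2, -29]
+       [-31]
-1      [-31, -1]
+       [-32]
2       [-32, 2]
-       [-34]
negate  [34]
0       [34, 0]
-       [34]
-34     [34, -34]
negate  [34, 34]
+       [68]
77      [68, 77]
+       [145]
12      [145, 12]
negate  [145, -12]
+       [133]
11      [133, 11]
8       [133, 11, 8]
negate  [133, 11, -8]
*       [133, -88]
-2      [133, -88, -2]
negate  [133, -88, 2]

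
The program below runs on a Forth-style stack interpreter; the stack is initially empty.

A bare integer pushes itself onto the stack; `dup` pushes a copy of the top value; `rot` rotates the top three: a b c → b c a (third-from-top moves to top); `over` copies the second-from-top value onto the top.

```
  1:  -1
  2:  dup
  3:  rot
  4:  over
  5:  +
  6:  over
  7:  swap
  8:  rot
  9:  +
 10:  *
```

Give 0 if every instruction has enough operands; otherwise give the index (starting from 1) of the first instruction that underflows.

-1   [-1]
dup  [-1, -1]
rot  — needs 3 operands, stack has 2 → underflow

3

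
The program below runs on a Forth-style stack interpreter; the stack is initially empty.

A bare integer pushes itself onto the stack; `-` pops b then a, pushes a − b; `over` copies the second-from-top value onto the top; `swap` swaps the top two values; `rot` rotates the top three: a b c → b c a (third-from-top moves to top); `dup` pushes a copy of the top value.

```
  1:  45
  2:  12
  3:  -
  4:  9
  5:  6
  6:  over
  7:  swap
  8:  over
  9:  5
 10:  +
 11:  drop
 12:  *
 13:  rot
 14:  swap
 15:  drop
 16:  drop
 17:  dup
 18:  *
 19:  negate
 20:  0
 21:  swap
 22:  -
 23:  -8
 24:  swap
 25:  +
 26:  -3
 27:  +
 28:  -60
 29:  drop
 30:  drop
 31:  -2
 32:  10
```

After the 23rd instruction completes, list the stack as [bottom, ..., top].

[81, -8]

45     : 45
12     : 45 12
-      : 33
9      : 33 9
6      : 33 9 6
over   : 33 9 6 9
swap   : 33 9 9 6
over   : 33 9 9 6 9
5      : 33 9 9 6 9 5
+      : 33 9 9 6 14
drop   : 33 9 9 6
*      : 33 9 54
rot    : 9 54 33
swap   : 9 33 54
drop   : 9 33
drop   : 9
dup    : 9 9
*      : 81
negate : -81
0      : -81 0
swap   : 0 -81
-      : 81
-8     : 81 -8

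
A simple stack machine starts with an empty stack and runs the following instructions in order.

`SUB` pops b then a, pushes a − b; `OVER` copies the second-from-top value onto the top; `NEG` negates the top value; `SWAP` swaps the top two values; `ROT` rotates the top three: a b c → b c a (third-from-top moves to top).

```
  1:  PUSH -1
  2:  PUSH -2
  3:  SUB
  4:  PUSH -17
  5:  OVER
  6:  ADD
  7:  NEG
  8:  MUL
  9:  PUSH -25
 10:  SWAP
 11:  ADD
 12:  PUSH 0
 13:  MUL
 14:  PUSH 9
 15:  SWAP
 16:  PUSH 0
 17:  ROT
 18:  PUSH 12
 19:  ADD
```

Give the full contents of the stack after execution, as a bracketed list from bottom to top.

PUSH -1   [-1]
PUSH -2   [-1, -2]
SUB       [1]
PUSH -17  [1, -17]
OVER      [1, -17, 1]
ADD       [1, -16]
NEG       [1, 16]
MUL       [16]
PUSH -25  [16, -25]
SWAP      [-25, 16]
ADD       [-9]
PUSH 0    [-9, 0]
MUL       [0]
PUSH 9    [0, 9]
SWAP      [9, 0]
PUSH 0    [9, 0, 0]
ROT       [0, 0, 9]
PUSH 12   [0, 0, 9, 12]
ADD       [0, 0, 21]

[0, 0, 21]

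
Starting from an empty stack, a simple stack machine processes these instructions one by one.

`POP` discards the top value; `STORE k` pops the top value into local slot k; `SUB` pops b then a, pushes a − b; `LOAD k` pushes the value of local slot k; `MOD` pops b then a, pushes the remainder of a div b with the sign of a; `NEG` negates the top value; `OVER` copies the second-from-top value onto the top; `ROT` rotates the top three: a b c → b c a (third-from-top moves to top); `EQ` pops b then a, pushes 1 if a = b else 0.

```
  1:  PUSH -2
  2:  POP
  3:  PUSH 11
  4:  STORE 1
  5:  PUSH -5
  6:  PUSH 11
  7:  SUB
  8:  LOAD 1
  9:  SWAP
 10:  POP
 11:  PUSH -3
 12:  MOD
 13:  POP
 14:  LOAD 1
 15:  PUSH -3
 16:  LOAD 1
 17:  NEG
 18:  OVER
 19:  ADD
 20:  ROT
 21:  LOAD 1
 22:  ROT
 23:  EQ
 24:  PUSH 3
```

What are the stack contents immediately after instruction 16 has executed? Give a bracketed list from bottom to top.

[11, -3, 11]

PUSH -2 → [-2]
POP     → []
PUSH 11 → [11]
STORE 1 → []
PUSH -5 → [-5]
PUSH 11 → [-5, 11]
SUB     → [-16]
LOAD 1  → [-16, 11]
SWAP    → [11, -16]
POP     → [11]
PUSH -3 → [11, -3]
MOD     → [2]
POP     → []
LOAD 1  → [11]
PUSH -3 → [11, -3]
LOAD 1  → [11, -3, 11]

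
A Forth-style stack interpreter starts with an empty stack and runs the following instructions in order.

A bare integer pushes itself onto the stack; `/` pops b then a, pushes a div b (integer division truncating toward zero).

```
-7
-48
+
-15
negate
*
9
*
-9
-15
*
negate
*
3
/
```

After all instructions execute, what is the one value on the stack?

-7      [-7]
-48     [-7, -48]
+       [-55]
-15     [-55, -15]
negate  [-55, 15]
*       [-825]
9       [-825, 9]
*       [-7425]
-9      [-7425, -9]
-15     [-7425, -9, -15]
*       [-7425, 135]
negate  [-7425, -135]
*       [1002375]
3       [1002375, 3]
/       [334125]

334125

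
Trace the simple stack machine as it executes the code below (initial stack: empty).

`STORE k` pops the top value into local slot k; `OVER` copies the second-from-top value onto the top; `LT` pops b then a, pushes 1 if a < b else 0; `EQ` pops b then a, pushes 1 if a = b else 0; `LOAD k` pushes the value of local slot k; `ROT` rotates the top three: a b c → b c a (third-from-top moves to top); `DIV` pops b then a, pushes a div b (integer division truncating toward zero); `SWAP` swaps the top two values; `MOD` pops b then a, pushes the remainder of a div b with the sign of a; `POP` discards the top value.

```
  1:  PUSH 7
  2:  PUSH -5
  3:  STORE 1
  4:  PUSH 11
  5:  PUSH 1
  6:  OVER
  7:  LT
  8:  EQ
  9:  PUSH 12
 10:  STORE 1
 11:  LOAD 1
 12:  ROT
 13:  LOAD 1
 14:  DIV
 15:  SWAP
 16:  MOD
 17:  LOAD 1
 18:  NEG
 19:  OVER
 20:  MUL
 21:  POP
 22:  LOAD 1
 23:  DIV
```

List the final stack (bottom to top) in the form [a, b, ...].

PUSH 7  : 7
PUSH -5 : 7 -5
STORE 1 : 7
PUSH 11 : 7 11
PUSH 1  : 7 11 1
OVER    : 7 11 1 11
LT      : 7 11 1
EQ      : 7 0
PUSH 12 : 7 0 12
STORE 1 : 7 0
LOAD 1  : 7 0 12
ROT     : 0 12 7
LOAD 1  : 0 12 7 12
DIV     : 0 12 0
SWAP    : 0 0 12
MOD     : 0 0
LOAD 1  : 0 0 12
NEG     : 0 0 -12
OVER    : 0 0 -12 0
MUL     : 0 0 0
POP     : 0 0
LOAD 1  : 0 0 12
DIV     : 0 0

[0, 0]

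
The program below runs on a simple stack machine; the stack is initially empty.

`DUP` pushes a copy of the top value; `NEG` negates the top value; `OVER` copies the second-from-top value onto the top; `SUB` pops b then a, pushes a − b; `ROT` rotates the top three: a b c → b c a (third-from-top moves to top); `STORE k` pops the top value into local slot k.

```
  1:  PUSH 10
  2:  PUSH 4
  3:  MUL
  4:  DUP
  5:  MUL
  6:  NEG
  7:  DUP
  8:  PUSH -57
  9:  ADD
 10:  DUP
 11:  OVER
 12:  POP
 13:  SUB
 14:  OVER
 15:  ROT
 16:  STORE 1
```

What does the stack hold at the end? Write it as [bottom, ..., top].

[0, -1600]

PUSH 10  → [10]
PUSH 4   → [10, 4]
MUL      → [40]
DUP      → [40, 40]
MUL      → [1600]
NEG      → [-1600]
DUP      → [-1600, -1600]
PUSH -57 → [-1600, -1600, -57]
ADD      → [-1600, -1657]
DUP      → [-1600, -1657, -1657]
OVER     → [-1600, -1657, -1657, -1657]
POP      → [-1600, -1657, -1657]
SUB      → [-1600, 0]
OVER     → [-1600, 0, -1600]
ROT      → [0, -1600, -1600]
STORE 1  → [0, -1600]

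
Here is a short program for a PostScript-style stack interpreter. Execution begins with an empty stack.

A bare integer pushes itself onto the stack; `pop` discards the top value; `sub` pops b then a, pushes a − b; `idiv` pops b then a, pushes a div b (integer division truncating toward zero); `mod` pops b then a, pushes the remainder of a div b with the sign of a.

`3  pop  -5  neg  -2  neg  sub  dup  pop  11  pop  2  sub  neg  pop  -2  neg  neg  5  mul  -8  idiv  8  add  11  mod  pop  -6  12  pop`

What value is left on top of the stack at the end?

-6

3    : 3
pop  : (empty)
-5   : -5
neg  : 5
-2   : 5 -2
neg  : 5 2
sub  : 3
dup  : 3 3
pop  : 3
11   : 3 11
pop  : 3
2    : 3 2
sub  : 1
neg  : -1
pop  : (empty)
-2   : -2
neg  : 2
neg  : -2
5    : -2 5
mul  : -10
-8   : -10 -8
idiv : 1
8    : 1 8
add  : 9
11   : 9 11
mod  : 9
pop  : (empty)
-6   : -6
12   : -6 12
pop  : -6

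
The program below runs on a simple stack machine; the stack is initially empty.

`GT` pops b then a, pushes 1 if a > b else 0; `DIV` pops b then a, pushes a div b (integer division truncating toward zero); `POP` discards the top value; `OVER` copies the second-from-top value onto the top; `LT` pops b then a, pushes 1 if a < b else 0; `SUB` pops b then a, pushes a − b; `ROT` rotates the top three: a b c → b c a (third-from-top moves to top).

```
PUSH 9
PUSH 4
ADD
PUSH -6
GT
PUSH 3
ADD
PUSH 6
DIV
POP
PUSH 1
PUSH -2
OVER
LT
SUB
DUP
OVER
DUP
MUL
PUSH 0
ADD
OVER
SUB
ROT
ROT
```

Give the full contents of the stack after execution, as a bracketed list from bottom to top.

[0, 0, 0]

PUSH 9   9
PUSH 4   9 4
ADD      13
PUSH -6  13 -6
GT       1
PUSH 3   1 3
ADD      4
PUSH 6   4 6
DIV      0
POP      (empty)
PUSH 1   1
PUSH -2  1 -2
OVER     1 -2 1
LT       1 1
SUB      0
DUP      0 0
OVER     0 0 0
DUP      0 0 0 0
MUL      0 0 0
PUSH 0   0 0 0 0
ADD      0 0 0
OVER     0 0 0 0
SUB      0 0 0
ROT      0 0 0
ROT      0 0 0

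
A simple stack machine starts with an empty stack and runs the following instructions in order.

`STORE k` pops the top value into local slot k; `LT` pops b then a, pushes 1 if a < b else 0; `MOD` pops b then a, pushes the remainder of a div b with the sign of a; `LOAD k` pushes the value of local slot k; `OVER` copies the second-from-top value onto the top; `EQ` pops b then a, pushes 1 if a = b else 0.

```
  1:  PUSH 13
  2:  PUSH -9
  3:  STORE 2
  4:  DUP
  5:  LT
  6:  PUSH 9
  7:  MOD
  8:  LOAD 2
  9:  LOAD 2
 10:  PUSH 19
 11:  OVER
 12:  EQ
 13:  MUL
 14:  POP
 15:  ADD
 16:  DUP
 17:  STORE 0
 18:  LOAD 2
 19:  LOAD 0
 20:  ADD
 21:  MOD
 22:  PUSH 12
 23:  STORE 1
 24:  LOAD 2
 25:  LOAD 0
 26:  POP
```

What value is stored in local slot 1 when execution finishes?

PUSH 13 -> 13
PUSH -9 -> 13 -9
STORE 2 -> 13
DUP     -> 13 13
LT      -> 0
PUSH 9  -> 0 9
MOD     -> 0
LOAD 2  -> 0 -9
LOAD 2  -> 0 -9 -9
PUSH 19 -> 0 -9 -9 19
OVER    -> 0 -9 -9 19 -9
EQ      -> 0 -9 -9 0
MUL     -> 0 -9 0
POP     -> 0 -9
ADD     -> -9
DUP     -> -9 -9
STORE 0 -> -9
LOAD 2  -> -9 -9
LOAD 0  -> -9 -9 -9
ADD     -> -9 -18
MOD     -> -9
PUSH 12 -> -9 12
STORE 1 -> -9
LOAD 2  -> -9 -9
LOAD 0  -> -9 -9 -9
POP     -> -9 -9

12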